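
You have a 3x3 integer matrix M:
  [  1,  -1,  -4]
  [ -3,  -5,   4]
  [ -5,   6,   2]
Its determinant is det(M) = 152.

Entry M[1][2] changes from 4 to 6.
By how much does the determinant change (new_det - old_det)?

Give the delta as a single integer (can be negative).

Answer: -2

Derivation:
Cofactor C_12 = -1
Entry delta = 6 - 4 = 2
Det delta = entry_delta * cofactor = 2 * -1 = -2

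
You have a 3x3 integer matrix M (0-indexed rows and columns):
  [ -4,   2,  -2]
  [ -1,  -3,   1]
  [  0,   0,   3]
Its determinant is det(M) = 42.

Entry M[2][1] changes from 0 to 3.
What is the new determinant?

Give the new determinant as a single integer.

Answer: 60

Derivation:
det is linear in row 2: changing M[2][1] by delta changes det by delta * cofactor(2,1).
Cofactor C_21 = (-1)^(2+1) * minor(2,1) = 6
Entry delta = 3 - 0 = 3
Det delta = 3 * 6 = 18
New det = 42 + 18 = 60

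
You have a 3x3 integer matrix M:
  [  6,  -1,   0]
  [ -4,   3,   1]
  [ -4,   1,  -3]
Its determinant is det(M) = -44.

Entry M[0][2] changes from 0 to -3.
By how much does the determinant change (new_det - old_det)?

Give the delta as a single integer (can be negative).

Answer: -24

Derivation:
Cofactor C_02 = 8
Entry delta = -3 - 0 = -3
Det delta = entry_delta * cofactor = -3 * 8 = -24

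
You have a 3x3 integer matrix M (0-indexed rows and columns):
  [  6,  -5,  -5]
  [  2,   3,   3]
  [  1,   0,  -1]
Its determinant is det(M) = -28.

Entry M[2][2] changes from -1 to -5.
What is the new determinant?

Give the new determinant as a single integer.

Answer: -140

Derivation:
det is linear in row 2: changing M[2][2] by delta changes det by delta * cofactor(2,2).
Cofactor C_22 = (-1)^(2+2) * minor(2,2) = 28
Entry delta = -5 - -1 = -4
Det delta = -4 * 28 = -112
New det = -28 + -112 = -140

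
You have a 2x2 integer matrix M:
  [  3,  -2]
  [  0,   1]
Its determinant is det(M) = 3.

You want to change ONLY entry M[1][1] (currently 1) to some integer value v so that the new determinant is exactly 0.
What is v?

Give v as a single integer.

Answer: 0

Derivation:
det is linear in entry M[1][1]: det = old_det + (v - 1) * C_11
Cofactor C_11 = 3
Want det = 0: 3 + (v - 1) * 3 = 0
  (v - 1) = -3 / 3 = -1
  v = 1 + (-1) = 0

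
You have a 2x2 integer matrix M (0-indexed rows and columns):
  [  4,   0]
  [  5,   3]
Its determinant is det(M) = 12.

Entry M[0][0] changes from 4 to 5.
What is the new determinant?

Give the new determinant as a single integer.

det is linear in row 0: changing M[0][0] by delta changes det by delta * cofactor(0,0).
Cofactor C_00 = (-1)^(0+0) * minor(0,0) = 3
Entry delta = 5 - 4 = 1
Det delta = 1 * 3 = 3
New det = 12 + 3 = 15

Answer: 15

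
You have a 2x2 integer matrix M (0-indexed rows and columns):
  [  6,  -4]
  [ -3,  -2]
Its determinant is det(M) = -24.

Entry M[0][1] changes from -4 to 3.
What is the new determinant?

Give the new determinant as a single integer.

Answer: -3

Derivation:
det is linear in row 0: changing M[0][1] by delta changes det by delta * cofactor(0,1).
Cofactor C_01 = (-1)^(0+1) * minor(0,1) = 3
Entry delta = 3 - -4 = 7
Det delta = 7 * 3 = 21
New det = -24 + 21 = -3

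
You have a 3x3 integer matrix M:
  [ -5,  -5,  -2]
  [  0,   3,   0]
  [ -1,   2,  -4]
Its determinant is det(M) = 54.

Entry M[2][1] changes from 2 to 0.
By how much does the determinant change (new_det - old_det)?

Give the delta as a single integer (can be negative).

Answer: 0

Derivation:
Cofactor C_21 = 0
Entry delta = 0 - 2 = -2
Det delta = entry_delta * cofactor = -2 * 0 = 0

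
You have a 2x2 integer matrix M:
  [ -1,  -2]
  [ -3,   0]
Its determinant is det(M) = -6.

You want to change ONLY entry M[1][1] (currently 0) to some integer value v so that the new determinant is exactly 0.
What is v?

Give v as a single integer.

det is linear in entry M[1][1]: det = old_det + (v - 0) * C_11
Cofactor C_11 = -1
Want det = 0: -6 + (v - 0) * -1 = 0
  (v - 0) = 6 / -1 = -6
  v = 0 + (-6) = -6

Answer: -6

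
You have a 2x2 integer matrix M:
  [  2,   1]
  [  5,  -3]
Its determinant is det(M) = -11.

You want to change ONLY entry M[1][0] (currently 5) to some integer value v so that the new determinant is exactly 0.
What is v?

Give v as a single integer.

Answer: -6

Derivation:
det is linear in entry M[1][0]: det = old_det + (v - 5) * C_10
Cofactor C_10 = -1
Want det = 0: -11 + (v - 5) * -1 = 0
  (v - 5) = 11 / -1 = -11
  v = 5 + (-11) = -6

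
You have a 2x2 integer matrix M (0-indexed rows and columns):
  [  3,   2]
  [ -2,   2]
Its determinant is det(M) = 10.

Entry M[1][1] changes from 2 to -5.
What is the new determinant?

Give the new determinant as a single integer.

Answer: -11

Derivation:
det is linear in row 1: changing M[1][1] by delta changes det by delta * cofactor(1,1).
Cofactor C_11 = (-1)^(1+1) * minor(1,1) = 3
Entry delta = -5 - 2 = -7
Det delta = -7 * 3 = -21
New det = 10 + -21 = -11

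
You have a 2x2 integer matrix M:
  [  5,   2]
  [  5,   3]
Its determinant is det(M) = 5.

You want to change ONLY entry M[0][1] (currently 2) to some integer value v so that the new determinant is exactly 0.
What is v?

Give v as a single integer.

Answer: 3

Derivation:
det is linear in entry M[0][1]: det = old_det + (v - 2) * C_01
Cofactor C_01 = -5
Want det = 0: 5 + (v - 2) * -5 = 0
  (v - 2) = -5 / -5 = 1
  v = 2 + (1) = 3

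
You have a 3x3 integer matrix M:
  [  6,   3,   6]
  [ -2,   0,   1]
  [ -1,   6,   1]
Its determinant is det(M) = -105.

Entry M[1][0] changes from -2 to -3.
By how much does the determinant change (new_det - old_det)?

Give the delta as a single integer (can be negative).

Answer: -33

Derivation:
Cofactor C_10 = 33
Entry delta = -3 - -2 = -1
Det delta = entry_delta * cofactor = -1 * 33 = -33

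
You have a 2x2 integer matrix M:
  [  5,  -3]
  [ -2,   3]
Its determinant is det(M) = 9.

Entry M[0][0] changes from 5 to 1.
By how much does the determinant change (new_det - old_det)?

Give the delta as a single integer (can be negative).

Answer: -12

Derivation:
Cofactor C_00 = 3
Entry delta = 1 - 5 = -4
Det delta = entry_delta * cofactor = -4 * 3 = -12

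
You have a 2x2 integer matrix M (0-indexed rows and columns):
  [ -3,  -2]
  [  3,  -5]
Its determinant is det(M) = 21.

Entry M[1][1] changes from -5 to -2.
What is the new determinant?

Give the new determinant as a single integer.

det is linear in row 1: changing M[1][1] by delta changes det by delta * cofactor(1,1).
Cofactor C_11 = (-1)^(1+1) * minor(1,1) = -3
Entry delta = -2 - -5 = 3
Det delta = 3 * -3 = -9
New det = 21 + -9 = 12

Answer: 12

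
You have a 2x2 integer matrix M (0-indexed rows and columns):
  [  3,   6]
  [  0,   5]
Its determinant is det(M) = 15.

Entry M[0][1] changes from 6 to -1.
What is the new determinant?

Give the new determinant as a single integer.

det is linear in row 0: changing M[0][1] by delta changes det by delta * cofactor(0,1).
Cofactor C_01 = (-1)^(0+1) * minor(0,1) = 0
Entry delta = -1 - 6 = -7
Det delta = -7 * 0 = 0
New det = 15 + 0 = 15

Answer: 15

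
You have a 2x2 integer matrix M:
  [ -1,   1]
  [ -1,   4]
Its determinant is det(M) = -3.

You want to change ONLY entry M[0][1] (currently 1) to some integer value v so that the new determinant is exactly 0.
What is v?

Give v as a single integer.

det is linear in entry M[0][1]: det = old_det + (v - 1) * C_01
Cofactor C_01 = 1
Want det = 0: -3 + (v - 1) * 1 = 0
  (v - 1) = 3 / 1 = 3
  v = 1 + (3) = 4

Answer: 4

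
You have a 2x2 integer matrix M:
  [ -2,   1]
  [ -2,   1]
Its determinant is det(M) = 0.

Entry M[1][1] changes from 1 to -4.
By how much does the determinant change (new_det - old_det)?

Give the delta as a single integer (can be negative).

Cofactor C_11 = -2
Entry delta = -4 - 1 = -5
Det delta = entry_delta * cofactor = -5 * -2 = 10

Answer: 10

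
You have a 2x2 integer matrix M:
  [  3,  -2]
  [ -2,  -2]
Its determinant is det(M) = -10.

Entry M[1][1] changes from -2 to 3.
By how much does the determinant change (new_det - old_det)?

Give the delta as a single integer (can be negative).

Answer: 15

Derivation:
Cofactor C_11 = 3
Entry delta = 3 - -2 = 5
Det delta = entry_delta * cofactor = 5 * 3 = 15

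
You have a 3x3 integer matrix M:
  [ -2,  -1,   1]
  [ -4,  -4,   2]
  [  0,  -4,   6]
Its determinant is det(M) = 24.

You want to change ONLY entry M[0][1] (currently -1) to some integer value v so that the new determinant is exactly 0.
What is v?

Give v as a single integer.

Answer: -2

Derivation:
det is linear in entry M[0][1]: det = old_det + (v - -1) * C_01
Cofactor C_01 = 24
Want det = 0: 24 + (v - -1) * 24 = 0
  (v - -1) = -24 / 24 = -1
  v = -1 + (-1) = -2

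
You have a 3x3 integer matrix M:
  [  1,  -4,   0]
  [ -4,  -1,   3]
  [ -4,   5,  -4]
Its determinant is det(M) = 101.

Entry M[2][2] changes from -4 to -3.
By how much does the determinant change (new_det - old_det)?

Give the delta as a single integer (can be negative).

Answer: -17

Derivation:
Cofactor C_22 = -17
Entry delta = -3 - -4 = 1
Det delta = entry_delta * cofactor = 1 * -17 = -17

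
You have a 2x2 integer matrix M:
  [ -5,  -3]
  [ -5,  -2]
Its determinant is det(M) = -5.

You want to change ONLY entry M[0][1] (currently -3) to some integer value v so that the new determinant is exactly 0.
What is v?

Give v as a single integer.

Answer: -2

Derivation:
det is linear in entry M[0][1]: det = old_det + (v - -3) * C_01
Cofactor C_01 = 5
Want det = 0: -5 + (v - -3) * 5 = 0
  (v - -3) = 5 / 5 = 1
  v = -3 + (1) = -2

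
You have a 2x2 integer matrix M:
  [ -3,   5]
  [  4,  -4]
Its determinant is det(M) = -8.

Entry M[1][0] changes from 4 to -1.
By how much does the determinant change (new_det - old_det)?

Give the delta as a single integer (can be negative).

Cofactor C_10 = -5
Entry delta = -1 - 4 = -5
Det delta = entry_delta * cofactor = -5 * -5 = 25

Answer: 25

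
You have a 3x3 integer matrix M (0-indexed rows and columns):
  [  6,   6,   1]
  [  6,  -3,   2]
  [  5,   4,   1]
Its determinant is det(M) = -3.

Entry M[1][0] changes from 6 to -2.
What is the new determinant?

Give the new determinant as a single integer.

Answer: 13

Derivation:
det is linear in row 1: changing M[1][0] by delta changes det by delta * cofactor(1,0).
Cofactor C_10 = (-1)^(1+0) * minor(1,0) = -2
Entry delta = -2 - 6 = -8
Det delta = -8 * -2 = 16
New det = -3 + 16 = 13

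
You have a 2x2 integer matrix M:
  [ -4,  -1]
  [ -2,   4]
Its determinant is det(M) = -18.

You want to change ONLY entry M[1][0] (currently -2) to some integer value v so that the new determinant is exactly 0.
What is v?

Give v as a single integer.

Answer: 16

Derivation:
det is linear in entry M[1][0]: det = old_det + (v - -2) * C_10
Cofactor C_10 = 1
Want det = 0: -18 + (v - -2) * 1 = 0
  (v - -2) = 18 / 1 = 18
  v = -2 + (18) = 16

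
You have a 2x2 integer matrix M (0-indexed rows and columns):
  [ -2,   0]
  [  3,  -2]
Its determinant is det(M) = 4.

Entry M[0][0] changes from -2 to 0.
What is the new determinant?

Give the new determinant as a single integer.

det is linear in row 0: changing M[0][0] by delta changes det by delta * cofactor(0,0).
Cofactor C_00 = (-1)^(0+0) * minor(0,0) = -2
Entry delta = 0 - -2 = 2
Det delta = 2 * -2 = -4
New det = 4 + -4 = 0

Answer: 0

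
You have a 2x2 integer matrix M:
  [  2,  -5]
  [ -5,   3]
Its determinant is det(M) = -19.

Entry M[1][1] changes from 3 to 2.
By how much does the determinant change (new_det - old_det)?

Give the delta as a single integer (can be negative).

Answer: -2

Derivation:
Cofactor C_11 = 2
Entry delta = 2 - 3 = -1
Det delta = entry_delta * cofactor = -1 * 2 = -2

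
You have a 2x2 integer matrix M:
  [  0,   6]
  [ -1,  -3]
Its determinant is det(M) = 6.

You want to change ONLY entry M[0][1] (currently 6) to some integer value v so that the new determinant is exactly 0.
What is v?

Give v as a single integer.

det is linear in entry M[0][1]: det = old_det + (v - 6) * C_01
Cofactor C_01 = 1
Want det = 0: 6 + (v - 6) * 1 = 0
  (v - 6) = -6 / 1 = -6
  v = 6 + (-6) = 0

Answer: 0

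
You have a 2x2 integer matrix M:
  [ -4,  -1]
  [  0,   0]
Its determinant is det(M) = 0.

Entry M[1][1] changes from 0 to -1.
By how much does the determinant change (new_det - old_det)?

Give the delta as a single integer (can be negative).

Cofactor C_11 = -4
Entry delta = -1 - 0 = -1
Det delta = entry_delta * cofactor = -1 * -4 = 4

Answer: 4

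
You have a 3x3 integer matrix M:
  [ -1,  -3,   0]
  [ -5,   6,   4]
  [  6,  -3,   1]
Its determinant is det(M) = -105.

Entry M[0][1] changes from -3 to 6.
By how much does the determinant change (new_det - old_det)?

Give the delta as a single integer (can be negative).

Cofactor C_01 = 29
Entry delta = 6 - -3 = 9
Det delta = entry_delta * cofactor = 9 * 29 = 261

Answer: 261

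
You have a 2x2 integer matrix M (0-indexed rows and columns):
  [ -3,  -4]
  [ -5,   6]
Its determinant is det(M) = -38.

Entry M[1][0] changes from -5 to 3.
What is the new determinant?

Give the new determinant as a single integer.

det is linear in row 1: changing M[1][0] by delta changes det by delta * cofactor(1,0).
Cofactor C_10 = (-1)^(1+0) * minor(1,0) = 4
Entry delta = 3 - -5 = 8
Det delta = 8 * 4 = 32
New det = -38 + 32 = -6

Answer: -6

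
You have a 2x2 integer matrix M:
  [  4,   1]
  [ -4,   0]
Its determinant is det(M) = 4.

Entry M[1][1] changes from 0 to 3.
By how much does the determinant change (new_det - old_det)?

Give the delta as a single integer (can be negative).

Answer: 12

Derivation:
Cofactor C_11 = 4
Entry delta = 3 - 0 = 3
Det delta = entry_delta * cofactor = 3 * 4 = 12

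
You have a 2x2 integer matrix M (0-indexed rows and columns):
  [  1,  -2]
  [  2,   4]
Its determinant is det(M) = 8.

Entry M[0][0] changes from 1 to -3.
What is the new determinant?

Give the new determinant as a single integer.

det is linear in row 0: changing M[0][0] by delta changes det by delta * cofactor(0,0).
Cofactor C_00 = (-1)^(0+0) * minor(0,0) = 4
Entry delta = -3 - 1 = -4
Det delta = -4 * 4 = -16
New det = 8 + -16 = -8

Answer: -8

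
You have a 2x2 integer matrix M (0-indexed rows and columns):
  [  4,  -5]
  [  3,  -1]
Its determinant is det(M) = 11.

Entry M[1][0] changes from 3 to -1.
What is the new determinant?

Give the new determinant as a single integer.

det is linear in row 1: changing M[1][0] by delta changes det by delta * cofactor(1,0).
Cofactor C_10 = (-1)^(1+0) * minor(1,0) = 5
Entry delta = -1 - 3 = -4
Det delta = -4 * 5 = -20
New det = 11 + -20 = -9

Answer: -9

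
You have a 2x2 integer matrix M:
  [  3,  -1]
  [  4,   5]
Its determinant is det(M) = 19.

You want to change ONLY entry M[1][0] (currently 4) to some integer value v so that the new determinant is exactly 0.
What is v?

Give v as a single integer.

Answer: -15

Derivation:
det is linear in entry M[1][0]: det = old_det + (v - 4) * C_10
Cofactor C_10 = 1
Want det = 0: 19 + (v - 4) * 1 = 0
  (v - 4) = -19 / 1 = -19
  v = 4 + (-19) = -15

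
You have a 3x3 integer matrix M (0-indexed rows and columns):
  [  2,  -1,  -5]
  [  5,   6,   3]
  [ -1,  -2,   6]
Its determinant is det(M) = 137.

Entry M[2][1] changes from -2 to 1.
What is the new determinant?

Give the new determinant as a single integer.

Answer: 44

Derivation:
det is linear in row 2: changing M[2][1] by delta changes det by delta * cofactor(2,1).
Cofactor C_21 = (-1)^(2+1) * minor(2,1) = -31
Entry delta = 1 - -2 = 3
Det delta = 3 * -31 = -93
New det = 137 + -93 = 44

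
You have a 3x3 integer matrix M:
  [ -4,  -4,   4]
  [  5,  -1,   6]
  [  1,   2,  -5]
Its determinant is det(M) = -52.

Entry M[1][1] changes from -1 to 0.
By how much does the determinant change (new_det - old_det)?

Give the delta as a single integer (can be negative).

Answer: 16

Derivation:
Cofactor C_11 = 16
Entry delta = 0 - -1 = 1
Det delta = entry_delta * cofactor = 1 * 16 = 16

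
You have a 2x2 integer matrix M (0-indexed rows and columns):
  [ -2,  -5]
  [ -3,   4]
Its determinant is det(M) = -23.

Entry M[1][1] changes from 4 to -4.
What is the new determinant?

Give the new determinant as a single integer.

Answer: -7

Derivation:
det is linear in row 1: changing M[1][1] by delta changes det by delta * cofactor(1,1).
Cofactor C_11 = (-1)^(1+1) * minor(1,1) = -2
Entry delta = -4 - 4 = -8
Det delta = -8 * -2 = 16
New det = -23 + 16 = -7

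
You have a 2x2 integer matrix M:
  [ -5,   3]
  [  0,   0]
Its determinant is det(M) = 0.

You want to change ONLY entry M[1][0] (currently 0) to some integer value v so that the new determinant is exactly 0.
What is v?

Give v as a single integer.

det is linear in entry M[1][0]: det = old_det + (v - 0) * C_10
Cofactor C_10 = -3
Want det = 0: 0 + (v - 0) * -3 = 0
  (v - 0) = 0 / -3 = 0
  v = 0 + (0) = 0

Answer: 0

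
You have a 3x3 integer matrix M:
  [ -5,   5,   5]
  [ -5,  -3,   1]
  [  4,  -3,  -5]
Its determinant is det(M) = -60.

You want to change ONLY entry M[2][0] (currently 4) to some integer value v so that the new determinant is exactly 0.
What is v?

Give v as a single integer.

det is linear in entry M[2][0]: det = old_det + (v - 4) * C_20
Cofactor C_20 = 20
Want det = 0: -60 + (v - 4) * 20 = 0
  (v - 4) = 60 / 20 = 3
  v = 4 + (3) = 7

Answer: 7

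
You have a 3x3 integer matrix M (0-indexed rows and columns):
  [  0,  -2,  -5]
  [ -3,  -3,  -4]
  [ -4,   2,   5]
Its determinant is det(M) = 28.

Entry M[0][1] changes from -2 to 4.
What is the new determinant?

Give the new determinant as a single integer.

Answer: 214

Derivation:
det is linear in row 0: changing M[0][1] by delta changes det by delta * cofactor(0,1).
Cofactor C_01 = (-1)^(0+1) * minor(0,1) = 31
Entry delta = 4 - -2 = 6
Det delta = 6 * 31 = 186
New det = 28 + 186 = 214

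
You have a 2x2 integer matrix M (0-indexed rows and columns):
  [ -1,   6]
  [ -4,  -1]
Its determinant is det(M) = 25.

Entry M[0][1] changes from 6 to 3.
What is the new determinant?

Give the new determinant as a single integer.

det is linear in row 0: changing M[0][1] by delta changes det by delta * cofactor(0,1).
Cofactor C_01 = (-1)^(0+1) * minor(0,1) = 4
Entry delta = 3 - 6 = -3
Det delta = -3 * 4 = -12
New det = 25 + -12 = 13

Answer: 13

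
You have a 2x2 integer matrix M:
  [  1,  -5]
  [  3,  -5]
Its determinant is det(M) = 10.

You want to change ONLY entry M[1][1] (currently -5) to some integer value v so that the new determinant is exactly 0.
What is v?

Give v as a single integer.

det is linear in entry M[1][1]: det = old_det + (v - -5) * C_11
Cofactor C_11 = 1
Want det = 0: 10 + (v - -5) * 1 = 0
  (v - -5) = -10 / 1 = -10
  v = -5 + (-10) = -15

Answer: -15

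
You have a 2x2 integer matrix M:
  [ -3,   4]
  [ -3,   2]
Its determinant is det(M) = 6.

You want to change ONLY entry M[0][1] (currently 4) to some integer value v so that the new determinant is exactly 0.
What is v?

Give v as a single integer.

det is linear in entry M[0][1]: det = old_det + (v - 4) * C_01
Cofactor C_01 = 3
Want det = 0: 6 + (v - 4) * 3 = 0
  (v - 4) = -6 / 3 = -2
  v = 4 + (-2) = 2

Answer: 2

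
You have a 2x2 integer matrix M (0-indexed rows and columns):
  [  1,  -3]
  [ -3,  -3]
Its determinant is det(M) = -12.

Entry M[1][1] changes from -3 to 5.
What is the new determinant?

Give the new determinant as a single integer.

det is linear in row 1: changing M[1][1] by delta changes det by delta * cofactor(1,1).
Cofactor C_11 = (-1)^(1+1) * minor(1,1) = 1
Entry delta = 5 - -3 = 8
Det delta = 8 * 1 = 8
New det = -12 + 8 = -4

Answer: -4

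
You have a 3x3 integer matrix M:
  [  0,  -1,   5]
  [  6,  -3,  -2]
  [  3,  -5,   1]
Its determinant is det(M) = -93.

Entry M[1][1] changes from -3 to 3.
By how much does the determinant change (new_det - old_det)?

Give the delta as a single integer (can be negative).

Answer: -90

Derivation:
Cofactor C_11 = -15
Entry delta = 3 - -3 = 6
Det delta = entry_delta * cofactor = 6 * -15 = -90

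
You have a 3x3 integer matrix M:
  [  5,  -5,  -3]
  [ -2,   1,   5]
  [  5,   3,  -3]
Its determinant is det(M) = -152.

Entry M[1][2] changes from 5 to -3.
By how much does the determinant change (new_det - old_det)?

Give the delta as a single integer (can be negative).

Answer: 320

Derivation:
Cofactor C_12 = -40
Entry delta = -3 - 5 = -8
Det delta = entry_delta * cofactor = -8 * -40 = 320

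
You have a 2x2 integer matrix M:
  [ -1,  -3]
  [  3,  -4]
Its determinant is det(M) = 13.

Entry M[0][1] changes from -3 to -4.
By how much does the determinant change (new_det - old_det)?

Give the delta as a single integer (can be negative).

Cofactor C_01 = -3
Entry delta = -4 - -3 = -1
Det delta = entry_delta * cofactor = -1 * -3 = 3

Answer: 3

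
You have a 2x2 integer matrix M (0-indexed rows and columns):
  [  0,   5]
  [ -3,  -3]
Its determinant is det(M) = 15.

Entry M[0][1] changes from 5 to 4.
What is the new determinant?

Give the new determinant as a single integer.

det is linear in row 0: changing M[0][1] by delta changes det by delta * cofactor(0,1).
Cofactor C_01 = (-1)^(0+1) * minor(0,1) = 3
Entry delta = 4 - 5 = -1
Det delta = -1 * 3 = -3
New det = 15 + -3 = 12

Answer: 12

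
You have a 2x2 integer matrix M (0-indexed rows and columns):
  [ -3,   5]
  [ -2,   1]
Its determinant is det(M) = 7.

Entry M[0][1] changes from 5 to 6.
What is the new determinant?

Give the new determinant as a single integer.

Answer: 9

Derivation:
det is linear in row 0: changing M[0][1] by delta changes det by delta * cofactor(0,1).
Cofactor C_01 = (-1)^(0+1) * minor(0,1) = 2
Entry delta = 6 - 5 = 1
Det delta = 1 * 2 = 2
New det = 7 + 2 = 9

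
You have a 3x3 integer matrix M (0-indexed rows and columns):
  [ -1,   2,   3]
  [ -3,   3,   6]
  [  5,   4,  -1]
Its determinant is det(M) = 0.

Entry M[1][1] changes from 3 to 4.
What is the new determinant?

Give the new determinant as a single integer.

det is linear in row 1: changing M[1][1] by delta changes det by delta * cofactor(1,1).
Cofactor C_11 = (-1)^(1+1) * minor(1,1) = -14
Entry delta = 4 - 3 = 1
Det delta = 1 * -14 = -14
New det = 0 + -14 = -14

Answer: -14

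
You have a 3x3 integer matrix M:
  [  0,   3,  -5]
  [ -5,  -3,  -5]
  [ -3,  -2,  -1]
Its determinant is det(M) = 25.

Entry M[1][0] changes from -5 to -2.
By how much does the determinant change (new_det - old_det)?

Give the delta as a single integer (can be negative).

Cofactor C_10 = 13
Entry delta = -2 - -5 = 3
Det delta = entry_delta * cofactor = 3 * 13 = 39

Answer: 39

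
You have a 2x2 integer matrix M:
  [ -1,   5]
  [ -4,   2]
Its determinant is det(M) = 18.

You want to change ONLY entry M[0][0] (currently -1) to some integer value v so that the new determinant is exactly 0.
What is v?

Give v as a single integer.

Answer: -10

Derivation:
det is linear in entry M[0][0]: det = old_det + (v - -1) * C_00
Cofactor C_00 = 2
Want det = 0: 18 + (v - -1) * 2 = 0
  (v - -1) = -18 / 2 = -9
  v = -1 + (-9) = -10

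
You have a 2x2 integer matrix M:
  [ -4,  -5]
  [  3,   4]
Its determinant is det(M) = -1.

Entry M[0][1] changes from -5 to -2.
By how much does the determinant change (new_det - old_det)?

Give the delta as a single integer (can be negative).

Answer: -9

Derivation:
Cofactor C_01 = -3
Entry delta = -2 - -5 = 3
Det delta = entry_delta * cofactor = 3 * -3 = -9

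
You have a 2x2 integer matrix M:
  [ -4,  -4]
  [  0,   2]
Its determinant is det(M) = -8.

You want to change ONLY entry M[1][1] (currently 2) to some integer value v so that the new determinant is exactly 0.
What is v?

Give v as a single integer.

Answer: 0

Derivation:
det is linear in entry M[1][1]: det = old_det + (v - 2) * C_11
Cofactor C_11 = -4
Want det = 0: -8 + (v - 2) * -4 = 0
  (v - 2) = 8 / -4 = -2
  v = 2 + (-2) = 0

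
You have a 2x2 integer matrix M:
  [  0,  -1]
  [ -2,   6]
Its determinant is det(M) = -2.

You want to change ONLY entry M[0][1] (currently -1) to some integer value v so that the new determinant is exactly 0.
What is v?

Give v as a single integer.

det is linear in entry M[0][1]: det = old_det + (v - -1) * C_01
Cofactor C_01 = 2
Want det = 0: -2 + (v - -1) * 2 = 0
  (v - -1) = 2 / 2 = 1
  v = -1 + (1) = 0

Answer: 0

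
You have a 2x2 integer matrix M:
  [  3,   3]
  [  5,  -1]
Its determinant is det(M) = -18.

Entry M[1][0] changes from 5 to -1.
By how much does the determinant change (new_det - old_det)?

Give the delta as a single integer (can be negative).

Cofactor C_10 = -3
Entry delta = -1 - 5 = -6
Det delta = entry_delta * cofactor = -6 * -3 = 18

Answer: 18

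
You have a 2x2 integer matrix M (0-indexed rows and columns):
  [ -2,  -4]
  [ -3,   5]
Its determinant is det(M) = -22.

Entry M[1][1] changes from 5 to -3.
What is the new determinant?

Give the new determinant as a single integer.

det is linear in row 1: changing M[1][1] by delta changes det by delta * cofactor(1,1).
Cofactor C_11 = (-1)^(1+1) * minor(1,1) = -2
Entry delta = -3 - 5 = -8
Det delta = -8 * -2 = 16
New det = -22 + 16 = -6

Answer: -6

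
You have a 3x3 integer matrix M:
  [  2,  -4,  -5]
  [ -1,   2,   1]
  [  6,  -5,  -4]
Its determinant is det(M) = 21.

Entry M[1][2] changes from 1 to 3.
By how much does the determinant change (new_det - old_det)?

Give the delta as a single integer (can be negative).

Answer: -28

Derivation:
Cofactor C_12 = -14
Entry delta = 3 - 1 = 2
Det delta = entry_delta * cofactor = 2 * -14 = -28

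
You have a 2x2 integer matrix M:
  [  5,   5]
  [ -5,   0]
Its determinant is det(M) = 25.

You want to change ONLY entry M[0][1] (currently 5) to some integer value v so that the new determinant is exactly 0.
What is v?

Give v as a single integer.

Answer: 0

Derivation:
det is linear in entry M[0][1]: det = old_det + (v - 5) * C_01
Cofactor C_01 = 5
Want det = 0: 25 + (v - 5) * 5 = 0
  (v - 5) = -25 / 5 = -5
  v = 5 + (-5) = 0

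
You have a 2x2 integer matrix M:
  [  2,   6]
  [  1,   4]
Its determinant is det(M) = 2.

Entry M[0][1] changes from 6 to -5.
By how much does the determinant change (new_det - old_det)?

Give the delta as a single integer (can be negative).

Answer: 11

Derivation:
Cofactor C_01 = -1
Entry delta = -5 - 6 = -11
Det delta = entry_delta * cofactor = -11 * -1 = 11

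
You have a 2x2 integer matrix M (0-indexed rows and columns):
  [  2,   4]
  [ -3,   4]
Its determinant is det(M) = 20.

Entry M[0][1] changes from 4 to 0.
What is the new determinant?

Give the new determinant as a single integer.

Answer: 8

Derivation:
det is linear in row 0: changing M[0][1] by delta changes det by delta * cofactor(0,1).
Cofactor C_01 = (-1)^(0+1) * minor(0,1) = 3
Entry delta = 0 - 4 = -4
Det delta = -4 * 3 = -12
New det = 20 + -12 = 8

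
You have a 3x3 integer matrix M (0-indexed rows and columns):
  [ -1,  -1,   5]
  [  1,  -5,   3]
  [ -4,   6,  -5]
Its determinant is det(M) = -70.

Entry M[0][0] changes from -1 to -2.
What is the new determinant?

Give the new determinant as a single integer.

Answer: -77

Derivation:
det is linear in row 0: changing M[0][0] by delta changes det by delta * cofactor(0,0).
Cofactor C_00 = (-1)^(0+0) * minor(0,0) = 7
Entry delta = -2 - -1 = -1
Det delta = -1 * 7 = -7
New det = -70 + -7 = -77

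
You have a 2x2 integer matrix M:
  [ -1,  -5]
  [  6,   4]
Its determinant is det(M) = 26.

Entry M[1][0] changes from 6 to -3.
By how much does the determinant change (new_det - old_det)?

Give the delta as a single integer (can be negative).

Cofactor C_10 = 5
Entry delta = -3 - 6 = -9
Det delta = entry_delta * cofactor = -9 * 5 = -45

Answer: -45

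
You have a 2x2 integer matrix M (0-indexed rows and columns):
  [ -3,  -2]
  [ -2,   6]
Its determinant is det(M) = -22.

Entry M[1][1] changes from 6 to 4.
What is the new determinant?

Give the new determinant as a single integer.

Answer: -16

Derivation:
det is linear in row 1: changing M[1][1] by delta changes det by delta * cofactor(1,1).
Cofactor C_11 = (-1)^(1+1) * minor(1,1) = -3
Entry delta = 4 - 6 = -2
Det delta = -2 * -3 = 6
New det = -22 + 6 = -16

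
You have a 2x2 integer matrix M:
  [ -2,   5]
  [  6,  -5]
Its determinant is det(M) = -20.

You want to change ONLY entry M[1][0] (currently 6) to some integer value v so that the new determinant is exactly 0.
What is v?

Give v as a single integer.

det is linear in entry M[1][0]: det = old_det + (v - 6) * C_10
Cofactor C_10 = -5
Want det = 0: -20 + (v - 6) * -5 = 0
  (v - 6) = 20 / -5 = -4
  v = 6 + (-4) = 2

Answer: 2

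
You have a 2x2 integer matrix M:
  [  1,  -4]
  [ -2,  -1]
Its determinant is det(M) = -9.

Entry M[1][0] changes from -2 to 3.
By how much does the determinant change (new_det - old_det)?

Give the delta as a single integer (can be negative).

Answer: 20

Derivation:
Cofactor C_10 = 4
Entry delta = 3 - -2 = 5
Det delta = entry_delta * cofactor = 5 * 4 = 20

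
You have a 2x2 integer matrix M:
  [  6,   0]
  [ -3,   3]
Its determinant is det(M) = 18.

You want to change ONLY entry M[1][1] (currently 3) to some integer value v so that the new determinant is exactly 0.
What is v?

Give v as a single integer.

Answer: 0

Derivation:
det is linear in entry M[1][1]: det = old_det + (v - 3) * C_11
Cofactor C_11 = 6
Want det = 0: 18 + (v - 3) * 6 = 0
  (v - 3) = -18 / 6 = -3
  v = 3 + (-3) = 0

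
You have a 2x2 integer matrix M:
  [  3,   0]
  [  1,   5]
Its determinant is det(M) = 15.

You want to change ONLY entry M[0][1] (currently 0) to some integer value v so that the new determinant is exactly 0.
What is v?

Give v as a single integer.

det is linear in entry M[0][1]: det = old_det + (v - 0) * C_01
Cofactor C_01 = -1
Want det = 0: 15 + (v - 0) * -1 = 0
  (v - 0) = -15 / -1 = 15
  v = 0 + (15) = 15

Answer: 15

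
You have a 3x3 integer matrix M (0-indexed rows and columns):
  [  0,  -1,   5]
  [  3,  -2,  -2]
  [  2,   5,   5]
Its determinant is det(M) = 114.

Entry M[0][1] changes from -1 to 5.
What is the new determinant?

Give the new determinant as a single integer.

Answer: 0

Derivation:
det is linear in row 0: changing M[0][1] by delta changes det by delta * cofactor(0,1).
Cofactor C_01 = (-1)^(0+1) * minor(0,1) = -19
Entry delta = 5 - -1 = 6
Det delta = 6 * -19 = -114
New det = 114 + -114 = 0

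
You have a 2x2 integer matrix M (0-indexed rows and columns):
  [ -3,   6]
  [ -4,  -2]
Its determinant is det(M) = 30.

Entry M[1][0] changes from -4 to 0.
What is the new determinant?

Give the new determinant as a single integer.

det is linear in row 1: changing M[1][0] by delta changes det by delta * cofactor(1,0).
Cofactor C_10 = (-1)^(1+0) * minor(1,0) = -6
Entry delta = 0 - -4 = 4
Det delta = 4 * -6 = -24
New det = 30 + -24 = 6

Answer: 6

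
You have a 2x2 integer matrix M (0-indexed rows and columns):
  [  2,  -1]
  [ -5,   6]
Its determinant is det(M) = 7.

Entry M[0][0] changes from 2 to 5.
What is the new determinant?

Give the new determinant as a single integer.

det is linear in row 0: changing M[0][0] by delta changes det by delta * cofactor(0,0).
Cofactor C_00 = (-1)^(0+0) * minor(0,0) = 6
Entry delta = 5 - 2 = 3
Det delta = 3 * 6 = 18
New det = 7 + 18 = 25

Answer: 25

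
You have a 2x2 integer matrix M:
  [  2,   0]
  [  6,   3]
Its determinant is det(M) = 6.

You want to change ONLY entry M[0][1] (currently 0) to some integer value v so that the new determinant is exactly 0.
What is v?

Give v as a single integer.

Answer: 1

Derivation:
det is linear in entry M[0][1]: det = old_det + (v - 0) * C_01
Cofactor C_01 = -6
Want det = 0: 6 + (v - 0) * -6 = 0
  (v - 0) = -6 / -6 = 1
  v = 0 + (1) = 1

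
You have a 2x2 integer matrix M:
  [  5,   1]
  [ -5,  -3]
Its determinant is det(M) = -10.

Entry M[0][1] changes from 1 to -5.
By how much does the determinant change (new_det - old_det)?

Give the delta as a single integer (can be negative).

Cofactor C_01 = 5
Entry delta = -5 - 1 = -6
Det delta = entry_delta * cofactor = -6 * 5 = -30

Answer: -30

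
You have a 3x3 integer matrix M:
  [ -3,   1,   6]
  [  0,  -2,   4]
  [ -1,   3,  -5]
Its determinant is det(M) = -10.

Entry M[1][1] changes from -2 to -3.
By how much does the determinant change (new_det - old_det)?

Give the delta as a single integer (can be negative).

Answer: -21

Derivation:
Cofactor C_11 = 21
Entry delta = -3 - -2 = -1
Det delta = entry_delta * cofactor = -1 * 21 = -21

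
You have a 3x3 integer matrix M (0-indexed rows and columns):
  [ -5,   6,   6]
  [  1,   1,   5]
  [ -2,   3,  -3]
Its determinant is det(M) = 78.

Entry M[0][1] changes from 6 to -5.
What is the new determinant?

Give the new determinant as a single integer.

det is linear in row 0: changing M[0][1] by delta changes det by delta * cofactor(0,1).
Cofactor C_01 = (-1)^(0+1) * minor(0,1) = -7
Entry delta = -5 - 6 = -11
Det delta = -11 * -7 = 77
New det = 78 + 77 = 155

Answer: 155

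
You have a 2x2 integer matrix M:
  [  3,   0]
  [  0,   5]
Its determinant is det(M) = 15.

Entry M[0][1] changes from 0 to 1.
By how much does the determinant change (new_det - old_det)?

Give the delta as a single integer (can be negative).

Cofactor C_01 = 0
Entry delta = 1 - 0 = 1
Det delta = entry_delta * cofactor = 1 * 0 = 0

Answer: 0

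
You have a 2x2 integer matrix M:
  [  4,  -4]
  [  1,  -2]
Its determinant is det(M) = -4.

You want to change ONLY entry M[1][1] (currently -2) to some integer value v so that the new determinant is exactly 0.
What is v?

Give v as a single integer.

Answer: -1

Derivation:
det is linear in entry M[1][1]: det = old_det + (v - -2) * C_11
Cofactor C_11 = 4
Want det = 0: -4 + (v - -2) * 4 = 0
  (v - -2) = 4 / 4 = 1
  v = -2 + (1) = -1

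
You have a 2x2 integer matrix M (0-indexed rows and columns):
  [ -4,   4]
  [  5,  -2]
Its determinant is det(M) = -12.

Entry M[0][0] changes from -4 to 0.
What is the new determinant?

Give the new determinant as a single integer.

det is linear in row 0: changing M[0][0] by delta changes det by delta * cofactor(0,0).
Cofactor C_00 = (-1)^(0+0) * minor(0,0) = -2
Entry delta = 0 - -4 = 4
Det delta = 4 * -2 = -8
New det = -12 + -8 = -20

Answer: -20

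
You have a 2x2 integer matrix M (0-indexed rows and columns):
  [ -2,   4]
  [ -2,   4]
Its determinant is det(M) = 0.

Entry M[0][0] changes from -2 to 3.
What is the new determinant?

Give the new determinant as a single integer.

Answer: 20

Derivation:
det is linear in row 0: changing M[0][0] by delta changes det by delta * cofactor(0,0).
Cofactor C_00 = (-1)^(0+0) * minor(0,0) = 4
Entry delta = 3 - -2 = 5
Det delta = 5 * 4 = 20
New det = 0 + 20 = 20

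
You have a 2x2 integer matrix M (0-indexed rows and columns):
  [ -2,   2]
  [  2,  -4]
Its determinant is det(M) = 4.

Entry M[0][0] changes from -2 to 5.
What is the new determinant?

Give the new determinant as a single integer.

Answer: -24

Derivation:
det is linear in row 0: changing M[0][0] by delta changes det by delta * cofactor(0,0).
Cofactor C_00 = (-1)^(0+0) * minor(0,0) = -4
Entry delta = 5 - -2 = 7
Det delta = 7 * -4 = -28
New det = 4 + -28 = -24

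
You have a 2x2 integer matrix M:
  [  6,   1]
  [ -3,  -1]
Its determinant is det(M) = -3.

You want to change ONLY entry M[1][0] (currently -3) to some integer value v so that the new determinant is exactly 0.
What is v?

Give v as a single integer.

det is linear in entry M[1][0]: det = old_det + (v - -3) * C_10
Cofactor C_10 = -1
Want det = 0: -3 + (v - -3) * -1 = 0
  (v - -3) = 3 / -1 = -3
  v = -3 + (-3) = -6

Answer: -6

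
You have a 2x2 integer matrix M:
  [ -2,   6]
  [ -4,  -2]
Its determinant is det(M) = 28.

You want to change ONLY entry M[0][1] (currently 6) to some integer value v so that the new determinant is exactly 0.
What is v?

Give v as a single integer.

Answer: -1

Derivation:
det is linear in entry M[0][1]: det = old_det + (v - 6) * C_01
Cofactor C_01 = 4
Want det = 0: 28 + (v - 6) * 4 = 0
  (v - 6) = -28 / 4 = -7
  v = 6 + (-7) = -1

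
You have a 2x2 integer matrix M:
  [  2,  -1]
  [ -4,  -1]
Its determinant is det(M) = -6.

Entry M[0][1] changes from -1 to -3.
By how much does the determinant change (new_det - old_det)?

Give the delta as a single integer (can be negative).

Cofactor C_01 = 4
Entry delta = -3 - -1 = -2
Det delta = entry_delta * cofactor = -2 * 4 = -8

Answer: -8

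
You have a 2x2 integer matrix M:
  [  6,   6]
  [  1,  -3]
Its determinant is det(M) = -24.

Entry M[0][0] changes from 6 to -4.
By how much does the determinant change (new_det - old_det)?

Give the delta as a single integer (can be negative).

Answer: 30

Derivation:
Cofactor C_00 = -3
Entry delta = -4 - 6 = -10
Det delta = entry_delta * cofactor = -10 * -3 = 30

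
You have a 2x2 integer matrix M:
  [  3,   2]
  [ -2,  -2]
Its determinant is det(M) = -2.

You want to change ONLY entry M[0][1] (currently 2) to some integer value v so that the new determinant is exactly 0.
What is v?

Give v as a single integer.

det is linear in entry M[0][1]: det = old_det + (v - 2) * C_01
Cofactor C_01 = 2
Want det = 0: -2 + (v - 2) * 2 = 0
  (v - 2) = 2 / 2 = 1
  v = 2 + (1) = 3

Answer: 3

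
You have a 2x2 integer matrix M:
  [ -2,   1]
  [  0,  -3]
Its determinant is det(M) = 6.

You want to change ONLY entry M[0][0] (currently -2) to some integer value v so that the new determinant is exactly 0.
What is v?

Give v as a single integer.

Answer: 0

Derivation:
det is linear in entry M[0][0]: det = old_det + (v - -2) * C_00
Cofactor C_00 = -3
Want det = 0: 6 + (v - -2) * -3 = 0
  (v - -2) = -6 / -3 = 2
  v = -2 + (2) = 0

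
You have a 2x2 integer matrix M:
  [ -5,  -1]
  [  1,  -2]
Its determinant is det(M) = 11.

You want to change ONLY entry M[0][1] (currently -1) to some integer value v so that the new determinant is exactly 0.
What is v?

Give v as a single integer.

Answer: 10

Derivation:
det is linear in entry M[0][1]: det = old_det + (v - -1) * C_01
Cofactor C_01 = -1
Want det = 0: 11 + (v - -1) * -1 = 0
  (v - -1) = -11 / -1 = 11
  v = -1 + (11) = 10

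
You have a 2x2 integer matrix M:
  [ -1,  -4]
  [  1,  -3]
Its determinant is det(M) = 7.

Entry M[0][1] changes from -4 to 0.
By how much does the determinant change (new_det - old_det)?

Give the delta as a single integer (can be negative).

Cofactor C_01 = -1
Entry delta = 0 - -4 = 4
Det delta = entry_delta * cofactor = 4 * -1 = -4

Answer: -4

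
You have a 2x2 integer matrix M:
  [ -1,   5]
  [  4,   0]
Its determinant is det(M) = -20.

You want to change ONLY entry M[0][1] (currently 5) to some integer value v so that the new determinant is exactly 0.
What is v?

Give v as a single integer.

Answer: 0

Derivation:
det is linear in entry M[0][1]: det = old_det + (v - 5) * C_01
Cofactor C_01 = -4
Want det = 0: -20 + (v - 5) * -4 = 0
  (v - 5) = 20 / -4 = -5
  v = 5 + (-5) = 0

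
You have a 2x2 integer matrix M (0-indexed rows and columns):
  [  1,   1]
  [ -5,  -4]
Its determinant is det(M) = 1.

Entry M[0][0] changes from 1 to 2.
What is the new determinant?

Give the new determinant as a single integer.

Answer: -3

Derivation:
det is linear in row 0: changing M[0][0] by delta changes det by delta * cofactor(0,0).
Cofactor C_00 = (-1)^(0+0) * minor(0,0) = -4
Entry delta = 2 - 1 = 1
Det delta = 1 * -4 = -4
New det = 1 + -4 = -3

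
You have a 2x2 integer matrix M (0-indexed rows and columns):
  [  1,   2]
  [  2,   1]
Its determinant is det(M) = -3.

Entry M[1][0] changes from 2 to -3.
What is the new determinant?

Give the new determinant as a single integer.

Answer: 7

Derivation:
det is linear in row 1: changing M[1][0] by delta changes det by delta * cofactor(1,0).
Cofactor C_10 = (-1)^(1+0) * minor(1,0) = -2
Entry delta = -3 - 2 = -5
Det delta = -5 * -2 = 10
New det = -3 + 10 = 7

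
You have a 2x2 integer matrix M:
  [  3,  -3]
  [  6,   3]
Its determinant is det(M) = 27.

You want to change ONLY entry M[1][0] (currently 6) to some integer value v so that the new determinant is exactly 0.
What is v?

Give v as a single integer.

Answer: -3

Derivation:
det is linear in entry M[1][0]: det = old_det + (v - 6) * C_10
Cofactor C_10 = 3
Want det = 0: 27 + (v - 6) * 3 = 0
  (v - 6) = -27 / 3 = -9
  v = 6 + (-9) = -3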